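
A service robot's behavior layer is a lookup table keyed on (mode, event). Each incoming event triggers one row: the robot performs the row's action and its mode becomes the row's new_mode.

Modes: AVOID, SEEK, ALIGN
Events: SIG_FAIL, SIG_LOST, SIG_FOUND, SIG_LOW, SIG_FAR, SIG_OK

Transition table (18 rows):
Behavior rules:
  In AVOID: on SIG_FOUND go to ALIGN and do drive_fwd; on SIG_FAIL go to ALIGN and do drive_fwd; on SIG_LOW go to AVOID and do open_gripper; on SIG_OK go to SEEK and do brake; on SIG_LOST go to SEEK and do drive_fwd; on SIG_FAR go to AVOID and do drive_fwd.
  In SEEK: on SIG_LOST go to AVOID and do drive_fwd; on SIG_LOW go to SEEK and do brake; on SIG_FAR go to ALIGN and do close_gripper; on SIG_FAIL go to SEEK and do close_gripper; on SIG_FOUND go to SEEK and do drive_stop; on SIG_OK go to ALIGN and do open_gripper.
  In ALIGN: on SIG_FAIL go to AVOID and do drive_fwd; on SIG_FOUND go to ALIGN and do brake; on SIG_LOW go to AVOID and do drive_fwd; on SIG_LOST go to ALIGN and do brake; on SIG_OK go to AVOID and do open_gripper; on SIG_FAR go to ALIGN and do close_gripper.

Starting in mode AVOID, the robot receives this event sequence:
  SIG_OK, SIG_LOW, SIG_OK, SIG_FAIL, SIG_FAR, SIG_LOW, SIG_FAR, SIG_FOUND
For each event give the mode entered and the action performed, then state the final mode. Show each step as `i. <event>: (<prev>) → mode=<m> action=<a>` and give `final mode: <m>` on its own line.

final mode: ALIGN

1. SIG_OK: (AVOID) → mode=SEEK action=brake
2. SIG_LOW: (SEEK) → mode=SEEK action=brake
3. SIG_OK: (SEEK) → mode=ALIGN action=open_gripper
4. SIG_FAIL: (ALIGN) → mode=AVOID action=drive_fwd
5. SIG_FAR: (AVOID) → mode=AVOID action=drive_fwd
6. SIG_LOW: (AVOID) → mode=AVOID action=open_gripper
7. SIG_FAR: (AVOID) → mode=AVOID action=drive_fwd
8. SIG_FOUND: (AVOID) → mode=ALIGN action=drive_fwd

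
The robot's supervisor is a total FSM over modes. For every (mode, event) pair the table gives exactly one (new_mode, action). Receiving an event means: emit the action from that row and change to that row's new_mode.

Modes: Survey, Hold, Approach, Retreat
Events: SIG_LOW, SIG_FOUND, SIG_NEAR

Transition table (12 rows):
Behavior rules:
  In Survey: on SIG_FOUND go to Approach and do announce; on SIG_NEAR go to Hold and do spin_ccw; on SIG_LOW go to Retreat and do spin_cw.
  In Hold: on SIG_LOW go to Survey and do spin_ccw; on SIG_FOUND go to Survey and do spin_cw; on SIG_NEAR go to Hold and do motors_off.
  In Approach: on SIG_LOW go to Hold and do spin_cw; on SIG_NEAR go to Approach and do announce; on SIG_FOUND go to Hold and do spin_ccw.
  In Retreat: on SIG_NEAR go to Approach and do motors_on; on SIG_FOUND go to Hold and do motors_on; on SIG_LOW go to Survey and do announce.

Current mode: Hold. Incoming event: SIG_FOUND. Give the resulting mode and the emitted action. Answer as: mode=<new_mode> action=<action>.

mode=Survey action=spin_cw

current mode = Hold; filter table to that mode:
  (Hold, SIG_LOW) → (Survey, spin_ccw)
  (Hold, SIG_FOUND) → (Survey, spin_cw)  ← event matches
  (Hold, SIG_NEAR) → (Hold, motors_off)
event = SIG_FOUND selects (Survey, spin_cw)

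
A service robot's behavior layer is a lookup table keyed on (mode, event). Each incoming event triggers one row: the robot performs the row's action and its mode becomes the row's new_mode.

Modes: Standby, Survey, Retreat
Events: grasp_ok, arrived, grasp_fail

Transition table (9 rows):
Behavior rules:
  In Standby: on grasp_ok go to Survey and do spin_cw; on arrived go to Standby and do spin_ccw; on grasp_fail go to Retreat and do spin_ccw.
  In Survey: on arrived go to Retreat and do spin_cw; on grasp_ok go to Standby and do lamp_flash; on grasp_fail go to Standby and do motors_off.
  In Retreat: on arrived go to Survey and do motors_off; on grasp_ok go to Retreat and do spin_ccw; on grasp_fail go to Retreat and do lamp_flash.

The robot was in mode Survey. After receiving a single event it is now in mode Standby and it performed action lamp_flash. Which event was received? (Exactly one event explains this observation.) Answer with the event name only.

try grasp_ok: (Survey, grasp_ok) → (Standby, lamp_flash)  ← matches
try arrived: (Survey, arrived) → (Retreat, spin_cw)
try grasp_fail: (Survey, grasp_fail) → (Standby, motors_off)

grasp_ok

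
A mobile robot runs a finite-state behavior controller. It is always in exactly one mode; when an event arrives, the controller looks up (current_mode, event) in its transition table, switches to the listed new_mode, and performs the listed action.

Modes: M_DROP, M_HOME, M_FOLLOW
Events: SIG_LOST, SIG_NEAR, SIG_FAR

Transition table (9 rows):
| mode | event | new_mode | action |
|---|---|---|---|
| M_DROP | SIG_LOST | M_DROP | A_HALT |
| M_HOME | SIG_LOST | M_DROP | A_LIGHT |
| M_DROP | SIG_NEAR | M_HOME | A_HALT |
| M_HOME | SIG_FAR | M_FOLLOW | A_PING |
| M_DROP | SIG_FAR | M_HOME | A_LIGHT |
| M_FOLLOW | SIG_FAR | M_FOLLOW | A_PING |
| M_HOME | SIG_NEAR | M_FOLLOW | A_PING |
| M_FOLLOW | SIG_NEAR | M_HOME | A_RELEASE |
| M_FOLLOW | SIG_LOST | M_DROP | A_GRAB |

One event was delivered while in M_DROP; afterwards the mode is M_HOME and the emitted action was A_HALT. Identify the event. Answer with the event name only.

try SIG_LOST: (M_DROP, SIG_LOST) → (M_DROP, A_HALT)
try SIG_NEAR: (M_DROP, SIG_NEAR) → (M_HOME, A_HALT)  ← matches
try SIG_FAR: (M_DROP, SIG_FAR) → (M_HOME, A_LIGHT)

SIG_NEAR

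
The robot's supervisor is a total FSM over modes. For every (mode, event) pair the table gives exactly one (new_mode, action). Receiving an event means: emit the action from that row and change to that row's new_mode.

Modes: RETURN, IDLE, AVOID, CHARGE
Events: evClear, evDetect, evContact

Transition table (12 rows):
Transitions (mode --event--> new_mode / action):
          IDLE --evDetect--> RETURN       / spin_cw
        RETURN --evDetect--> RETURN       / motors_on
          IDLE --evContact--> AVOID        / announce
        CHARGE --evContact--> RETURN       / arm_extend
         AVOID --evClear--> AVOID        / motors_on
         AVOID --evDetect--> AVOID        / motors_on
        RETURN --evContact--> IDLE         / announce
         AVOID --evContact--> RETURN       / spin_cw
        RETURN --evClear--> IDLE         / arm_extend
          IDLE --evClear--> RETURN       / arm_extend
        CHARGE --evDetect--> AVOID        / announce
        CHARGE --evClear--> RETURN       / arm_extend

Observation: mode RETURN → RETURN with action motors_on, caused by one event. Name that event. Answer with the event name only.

try evClear: (RETURN, evClear) → (IDLE, arm_extend)
try evDetect: (RETURN, evDetect) → (RETURN, motors_on)  ← matches
try evContact: (RETURN, evContact) → (IDLE, announce)

evDetect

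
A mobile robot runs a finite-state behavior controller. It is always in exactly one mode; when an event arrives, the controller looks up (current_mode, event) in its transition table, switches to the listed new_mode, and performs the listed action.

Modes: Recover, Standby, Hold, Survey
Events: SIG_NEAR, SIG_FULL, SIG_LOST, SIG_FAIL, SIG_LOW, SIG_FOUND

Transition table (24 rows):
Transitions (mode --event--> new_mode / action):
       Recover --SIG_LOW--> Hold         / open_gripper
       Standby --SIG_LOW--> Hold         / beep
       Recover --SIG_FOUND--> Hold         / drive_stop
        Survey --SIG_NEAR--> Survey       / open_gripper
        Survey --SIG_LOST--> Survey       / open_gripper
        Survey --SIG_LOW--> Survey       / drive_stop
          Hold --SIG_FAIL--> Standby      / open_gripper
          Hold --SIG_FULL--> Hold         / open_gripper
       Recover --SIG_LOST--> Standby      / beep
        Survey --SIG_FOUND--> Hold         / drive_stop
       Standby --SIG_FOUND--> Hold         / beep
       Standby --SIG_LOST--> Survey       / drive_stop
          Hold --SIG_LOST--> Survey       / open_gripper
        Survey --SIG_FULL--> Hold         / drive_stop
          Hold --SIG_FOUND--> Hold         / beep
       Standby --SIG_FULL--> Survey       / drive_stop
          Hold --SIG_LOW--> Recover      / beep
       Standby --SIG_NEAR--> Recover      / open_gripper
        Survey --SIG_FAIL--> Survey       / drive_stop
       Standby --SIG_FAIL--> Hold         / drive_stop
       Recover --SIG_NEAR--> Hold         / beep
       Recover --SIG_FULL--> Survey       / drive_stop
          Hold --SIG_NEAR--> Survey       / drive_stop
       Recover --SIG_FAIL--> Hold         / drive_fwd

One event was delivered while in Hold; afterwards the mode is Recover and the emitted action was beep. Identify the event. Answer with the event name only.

try SIG_NEAR: (Hold, SIG_NEAR) → (Survey, drive_stop)
try SIG_FULL: (Hold, SIG_FULL) → (Hold, open_gripper)
try SIG_LOST: (Hold, SIG_LOST) → (Survey, open_gripper)
try SIG_FAIL: (Hold, SIG_FAIL) → (Standby, open_gripper)
try SIG_LOW: (Hold, SIG_LOW) → (Recover, beep)  ← matches
try SIG_FOUND: (Hold, SIG_FOUND) → (Hold, beep)

SIG_LOW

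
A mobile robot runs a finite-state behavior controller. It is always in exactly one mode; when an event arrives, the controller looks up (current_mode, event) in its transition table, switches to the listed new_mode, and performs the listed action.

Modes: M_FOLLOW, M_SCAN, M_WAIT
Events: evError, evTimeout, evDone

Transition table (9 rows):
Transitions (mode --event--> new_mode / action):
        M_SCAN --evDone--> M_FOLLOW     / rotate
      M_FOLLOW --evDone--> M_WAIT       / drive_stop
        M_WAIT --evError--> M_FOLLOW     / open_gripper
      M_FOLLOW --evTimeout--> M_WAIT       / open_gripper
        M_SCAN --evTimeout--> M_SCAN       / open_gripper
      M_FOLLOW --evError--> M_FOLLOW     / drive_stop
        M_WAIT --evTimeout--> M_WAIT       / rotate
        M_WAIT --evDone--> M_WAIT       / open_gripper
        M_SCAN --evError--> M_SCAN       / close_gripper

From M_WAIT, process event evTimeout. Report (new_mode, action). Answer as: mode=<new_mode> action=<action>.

mode=M_WAIT action=rotate

current mode = M_WAIT; filter table to that mode:
  (M_WAIT, evError) → (M_FOLLOW, open_gripper)
  (M_WAIT, evTimeout) → (M_WAIT, rotate)  ← event matches
  (M_WAIT, evDone) → (M_WAIT, open_gripper)
event = evTimeout selects (M_WAIT, rotate)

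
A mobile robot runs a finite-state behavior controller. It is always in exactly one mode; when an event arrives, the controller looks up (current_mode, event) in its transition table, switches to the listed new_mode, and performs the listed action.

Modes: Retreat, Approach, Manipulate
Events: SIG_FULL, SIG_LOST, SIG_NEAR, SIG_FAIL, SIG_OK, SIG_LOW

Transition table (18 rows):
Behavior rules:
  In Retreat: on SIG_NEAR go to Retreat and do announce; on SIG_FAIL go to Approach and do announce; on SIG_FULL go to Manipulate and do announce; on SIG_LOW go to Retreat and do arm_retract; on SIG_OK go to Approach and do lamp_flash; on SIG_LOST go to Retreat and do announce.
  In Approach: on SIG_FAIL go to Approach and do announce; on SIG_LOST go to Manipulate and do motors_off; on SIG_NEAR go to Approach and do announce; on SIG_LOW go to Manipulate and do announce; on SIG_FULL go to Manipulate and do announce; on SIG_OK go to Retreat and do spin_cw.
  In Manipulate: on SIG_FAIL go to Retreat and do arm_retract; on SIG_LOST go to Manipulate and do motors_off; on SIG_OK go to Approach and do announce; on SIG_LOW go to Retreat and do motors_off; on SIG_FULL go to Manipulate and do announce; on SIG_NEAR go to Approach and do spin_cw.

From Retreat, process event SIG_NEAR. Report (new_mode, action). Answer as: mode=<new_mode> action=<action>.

mode=Retreat action=announce

current mode = Retreat; filter table to that mode:
  (Retreat, SIG_NEAR) → (Retreat, announce)  ← event matches
  (Retreat, SIG_FAIL) → (Approach, announce)
  (Retreat, SIG_FULL) → (Manipulate, announce)
  (Retreat, SIG_LOW) → (Retreat, arm_retract)
  (Retreat, SIG_OK) → (Approach, lamp_flash)
  (Retreat, SIG_LOST) → (Retreat, announce)
event = SIG_NEAR selects (Retreat, announce)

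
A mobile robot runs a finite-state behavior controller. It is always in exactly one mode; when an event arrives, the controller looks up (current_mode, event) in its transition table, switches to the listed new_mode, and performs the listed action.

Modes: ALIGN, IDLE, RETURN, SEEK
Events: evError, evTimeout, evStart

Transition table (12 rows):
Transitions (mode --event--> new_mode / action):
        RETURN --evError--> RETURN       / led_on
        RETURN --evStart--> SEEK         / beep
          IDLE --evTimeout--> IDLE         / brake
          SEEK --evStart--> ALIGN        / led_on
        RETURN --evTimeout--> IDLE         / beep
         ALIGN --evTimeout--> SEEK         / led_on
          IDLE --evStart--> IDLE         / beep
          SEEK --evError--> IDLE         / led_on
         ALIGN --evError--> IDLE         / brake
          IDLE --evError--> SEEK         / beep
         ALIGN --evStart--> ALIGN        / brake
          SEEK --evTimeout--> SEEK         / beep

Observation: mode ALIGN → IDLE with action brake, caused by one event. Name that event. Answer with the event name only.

try evError: (ALIGN, evError) → (IDLE, brake)  ← matches
try evTimeout: (ALIGN, evTimeout) → (SEEK, led_on)
try evStart: (ALIGN, evStart) → (ALIGN, brake)

evError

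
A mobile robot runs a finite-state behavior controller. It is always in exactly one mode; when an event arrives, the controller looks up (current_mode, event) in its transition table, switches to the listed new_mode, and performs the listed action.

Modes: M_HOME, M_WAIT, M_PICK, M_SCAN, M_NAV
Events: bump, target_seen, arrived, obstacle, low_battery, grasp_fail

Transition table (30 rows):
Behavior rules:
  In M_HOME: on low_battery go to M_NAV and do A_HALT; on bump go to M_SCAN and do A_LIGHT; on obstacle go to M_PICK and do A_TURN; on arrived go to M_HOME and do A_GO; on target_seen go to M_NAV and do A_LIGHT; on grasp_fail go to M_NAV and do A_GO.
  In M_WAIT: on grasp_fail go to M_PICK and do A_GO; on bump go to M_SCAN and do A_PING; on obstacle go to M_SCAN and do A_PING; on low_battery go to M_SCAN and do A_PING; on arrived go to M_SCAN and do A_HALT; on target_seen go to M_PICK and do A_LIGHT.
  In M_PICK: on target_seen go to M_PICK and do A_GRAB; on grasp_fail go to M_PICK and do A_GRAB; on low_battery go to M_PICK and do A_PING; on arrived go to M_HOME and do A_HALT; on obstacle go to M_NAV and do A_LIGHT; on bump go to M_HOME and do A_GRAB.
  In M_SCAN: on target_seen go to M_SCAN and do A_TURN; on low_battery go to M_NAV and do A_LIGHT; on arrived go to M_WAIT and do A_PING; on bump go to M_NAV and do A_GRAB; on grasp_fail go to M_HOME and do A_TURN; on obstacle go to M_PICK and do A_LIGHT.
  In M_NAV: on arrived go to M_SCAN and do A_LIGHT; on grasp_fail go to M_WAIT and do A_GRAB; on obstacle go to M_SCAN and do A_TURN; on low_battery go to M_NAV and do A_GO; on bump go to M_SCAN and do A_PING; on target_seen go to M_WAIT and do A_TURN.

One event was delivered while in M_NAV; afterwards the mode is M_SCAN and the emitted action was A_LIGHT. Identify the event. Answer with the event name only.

arrived

try bump: (M_NAV, bump) → (M_SCAN, A_PING)
try target_seen: (M_NAV, target_seen) → (M_WAIT, A_TURN)
try arrived: (M_NAV, arrived) → (M_SCAN, A_LIGHT)  ← matches
try obstacle: (M_NAV, obstacle) → (M_SCAN, A_TURN)
try low_battery: (M_NAV, low_battery) → (M_NAV, A_GO)
try grasp_fail: (M_NAV, grasp_fail) → (M_WAIT, A_GRAB)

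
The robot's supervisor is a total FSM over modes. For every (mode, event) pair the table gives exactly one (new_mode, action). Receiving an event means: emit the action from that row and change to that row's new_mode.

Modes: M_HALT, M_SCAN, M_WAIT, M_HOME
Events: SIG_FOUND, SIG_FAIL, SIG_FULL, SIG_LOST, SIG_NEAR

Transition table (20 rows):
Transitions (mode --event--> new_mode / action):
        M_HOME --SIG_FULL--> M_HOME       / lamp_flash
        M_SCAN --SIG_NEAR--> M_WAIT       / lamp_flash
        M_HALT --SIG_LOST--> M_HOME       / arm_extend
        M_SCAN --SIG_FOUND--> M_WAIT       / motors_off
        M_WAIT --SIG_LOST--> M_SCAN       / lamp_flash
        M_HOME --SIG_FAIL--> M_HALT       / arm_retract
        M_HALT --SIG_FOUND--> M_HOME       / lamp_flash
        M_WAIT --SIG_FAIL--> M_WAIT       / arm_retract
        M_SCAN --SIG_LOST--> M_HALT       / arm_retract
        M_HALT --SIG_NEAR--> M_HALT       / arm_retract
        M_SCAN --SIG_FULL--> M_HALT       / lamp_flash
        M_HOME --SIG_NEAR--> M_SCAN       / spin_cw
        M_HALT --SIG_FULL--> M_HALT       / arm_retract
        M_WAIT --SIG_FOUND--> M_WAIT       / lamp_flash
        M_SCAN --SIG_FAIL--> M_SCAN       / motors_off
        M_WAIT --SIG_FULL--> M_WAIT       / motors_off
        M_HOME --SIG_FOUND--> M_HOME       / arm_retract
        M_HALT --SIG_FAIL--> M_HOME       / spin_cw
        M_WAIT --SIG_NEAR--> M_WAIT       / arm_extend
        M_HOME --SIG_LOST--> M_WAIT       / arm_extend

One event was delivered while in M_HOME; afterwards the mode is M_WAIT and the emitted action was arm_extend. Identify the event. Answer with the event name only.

try SIG_FOUND: (M_HOME, SIG_FOUND) → (M_HOME, arm_retract)
try SIG_FAIL: (M_HOME, SIG_FAIL) → (M_HALT, arm_retract)
try SIG_FULL: (M_HOME, SIG_FULL) → (M_HOME, lamp_flash)
try SIG_LOST: (M_HOME, SIG_LOST) → (M_WAIT, arm_extend)  ← matches
try SIG_NEAR: (M_HOME, SIG_NEAR) → (M_SCAN, spin_cw)

SIG_LOST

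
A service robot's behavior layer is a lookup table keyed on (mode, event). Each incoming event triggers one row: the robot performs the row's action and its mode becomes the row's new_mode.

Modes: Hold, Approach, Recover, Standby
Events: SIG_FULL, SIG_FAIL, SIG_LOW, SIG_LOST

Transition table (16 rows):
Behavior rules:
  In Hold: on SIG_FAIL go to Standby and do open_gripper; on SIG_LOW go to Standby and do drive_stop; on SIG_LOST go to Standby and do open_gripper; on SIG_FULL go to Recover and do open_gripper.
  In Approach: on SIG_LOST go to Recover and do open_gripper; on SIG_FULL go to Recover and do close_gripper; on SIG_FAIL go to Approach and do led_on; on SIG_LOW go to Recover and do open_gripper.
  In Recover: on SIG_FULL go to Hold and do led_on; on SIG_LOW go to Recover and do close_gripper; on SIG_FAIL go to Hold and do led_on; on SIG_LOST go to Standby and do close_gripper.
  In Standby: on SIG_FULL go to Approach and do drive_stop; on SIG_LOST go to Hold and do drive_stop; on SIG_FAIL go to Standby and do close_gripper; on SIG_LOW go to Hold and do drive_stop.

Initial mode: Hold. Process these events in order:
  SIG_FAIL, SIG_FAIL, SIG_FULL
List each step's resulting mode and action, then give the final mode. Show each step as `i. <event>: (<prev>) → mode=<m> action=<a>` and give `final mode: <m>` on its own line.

final mode: Approach

1. SIG_FAIL: (Hold) → mode=Standby action=open_gripper
2. SIG_FAIL: (Standby) → mode=Standby action=close_gripper
3. SIG_FULL: (Standby) → mode=Approach action=drive_stop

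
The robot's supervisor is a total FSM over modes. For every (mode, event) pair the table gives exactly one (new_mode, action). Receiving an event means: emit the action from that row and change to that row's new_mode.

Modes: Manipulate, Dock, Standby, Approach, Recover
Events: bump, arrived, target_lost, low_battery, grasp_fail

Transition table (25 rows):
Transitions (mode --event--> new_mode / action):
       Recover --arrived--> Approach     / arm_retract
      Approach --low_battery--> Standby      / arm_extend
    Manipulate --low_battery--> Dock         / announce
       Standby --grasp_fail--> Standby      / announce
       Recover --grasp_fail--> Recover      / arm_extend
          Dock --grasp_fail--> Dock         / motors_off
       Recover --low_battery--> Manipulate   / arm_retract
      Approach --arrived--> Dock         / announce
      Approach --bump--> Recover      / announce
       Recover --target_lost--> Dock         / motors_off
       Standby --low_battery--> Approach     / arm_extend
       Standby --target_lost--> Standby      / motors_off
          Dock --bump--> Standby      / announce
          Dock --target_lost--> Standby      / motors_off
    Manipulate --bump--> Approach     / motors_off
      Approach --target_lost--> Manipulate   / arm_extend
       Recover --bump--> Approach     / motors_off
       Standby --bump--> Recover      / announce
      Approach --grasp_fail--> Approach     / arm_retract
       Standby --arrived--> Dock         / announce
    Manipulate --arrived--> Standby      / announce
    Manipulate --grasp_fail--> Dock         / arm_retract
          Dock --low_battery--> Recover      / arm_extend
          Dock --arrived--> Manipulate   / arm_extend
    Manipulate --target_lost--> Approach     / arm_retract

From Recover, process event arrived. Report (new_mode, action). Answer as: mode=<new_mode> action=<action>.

current mode = Recover; filter table to that mode:
  (Recover, arrived) → (Approach, arm_retract)  ← event matches
  (Recover, grasp_fail) → (Recover, arm_extend)
  (Recover, low_battery) → (Manipulate, arm_retract)
  (Recover, target_lost) → (Dock, motors_off)
  (Recover, bump) → (Approach, motors_off)
event = arrived selects (Approach, arm_retract)

mode=Approach action=arm_retract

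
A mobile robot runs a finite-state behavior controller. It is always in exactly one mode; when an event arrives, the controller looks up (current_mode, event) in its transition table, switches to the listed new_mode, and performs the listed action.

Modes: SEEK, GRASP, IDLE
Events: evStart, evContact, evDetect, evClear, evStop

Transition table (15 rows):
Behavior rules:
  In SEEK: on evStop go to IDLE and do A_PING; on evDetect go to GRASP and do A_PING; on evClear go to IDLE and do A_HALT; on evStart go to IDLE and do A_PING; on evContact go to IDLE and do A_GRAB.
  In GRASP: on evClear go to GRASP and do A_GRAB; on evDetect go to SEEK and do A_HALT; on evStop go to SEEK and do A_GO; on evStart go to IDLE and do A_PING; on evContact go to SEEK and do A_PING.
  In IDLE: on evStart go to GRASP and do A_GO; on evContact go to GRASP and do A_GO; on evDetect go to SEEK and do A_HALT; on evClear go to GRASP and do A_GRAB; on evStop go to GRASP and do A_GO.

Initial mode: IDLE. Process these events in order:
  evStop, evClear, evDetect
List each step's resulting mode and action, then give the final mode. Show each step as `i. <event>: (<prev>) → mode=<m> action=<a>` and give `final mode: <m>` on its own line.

final mode: SEEK

1. evStop: (IDLE) → mode=GRASP action=A_GO
2. evClear: (GRASP) → mode=GRASP action=A_GRAB
3. evDetect: (GRASP) → mode=SEEK action=A_HALT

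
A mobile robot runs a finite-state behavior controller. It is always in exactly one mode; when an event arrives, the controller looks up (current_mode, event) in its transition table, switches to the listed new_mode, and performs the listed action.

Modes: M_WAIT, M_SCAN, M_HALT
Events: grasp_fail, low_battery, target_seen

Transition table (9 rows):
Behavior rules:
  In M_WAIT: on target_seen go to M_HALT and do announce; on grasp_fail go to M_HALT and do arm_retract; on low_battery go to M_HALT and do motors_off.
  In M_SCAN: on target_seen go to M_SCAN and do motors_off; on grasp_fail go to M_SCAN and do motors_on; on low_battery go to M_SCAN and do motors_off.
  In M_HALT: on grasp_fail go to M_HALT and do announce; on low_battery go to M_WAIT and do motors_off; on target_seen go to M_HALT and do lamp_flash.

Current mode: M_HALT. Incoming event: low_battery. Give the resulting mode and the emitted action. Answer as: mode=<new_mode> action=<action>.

current mode = M_HALT; filter table to that mode:
  (M_HALT, grasp_fail) → (M_HALT, announce)
  (M_HALT, low_battery) → (M_WAIT, motors_off)  ← event matches
  (M_HALT, target_seen) → (M_HALT, lamp_flash)
event = low_battery selects (M_WAIT, motors_off)

mode=M_WAIT action=motors_off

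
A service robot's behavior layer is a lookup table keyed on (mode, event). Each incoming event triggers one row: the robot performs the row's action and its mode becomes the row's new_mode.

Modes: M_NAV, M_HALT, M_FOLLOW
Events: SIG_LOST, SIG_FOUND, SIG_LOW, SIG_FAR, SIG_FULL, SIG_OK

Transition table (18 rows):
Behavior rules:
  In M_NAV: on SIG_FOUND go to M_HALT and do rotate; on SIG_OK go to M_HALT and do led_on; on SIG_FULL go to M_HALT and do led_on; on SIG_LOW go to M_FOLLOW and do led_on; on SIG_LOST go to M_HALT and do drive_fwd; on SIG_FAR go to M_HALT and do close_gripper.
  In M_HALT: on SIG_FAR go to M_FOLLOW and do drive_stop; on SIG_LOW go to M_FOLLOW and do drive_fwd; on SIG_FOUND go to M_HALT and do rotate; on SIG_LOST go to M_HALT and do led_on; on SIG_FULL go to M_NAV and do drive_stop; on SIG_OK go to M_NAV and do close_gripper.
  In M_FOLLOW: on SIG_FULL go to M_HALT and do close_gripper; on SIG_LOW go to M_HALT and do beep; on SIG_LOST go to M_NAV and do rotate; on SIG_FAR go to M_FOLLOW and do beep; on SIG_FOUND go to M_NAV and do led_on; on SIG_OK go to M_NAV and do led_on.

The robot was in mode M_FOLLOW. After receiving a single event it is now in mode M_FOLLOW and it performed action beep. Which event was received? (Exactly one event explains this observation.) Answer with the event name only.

SIG_FAR

try SIG_LOST: (M_FOLLOW, SIG_LOST) → (M_NAV, rotate)
try SIG_FOUND: (M_FOLLOW, SIG_FOUND) → (M_NAV, led_on)
try SIG_LOW: (M_FOLLOW, SIG_LOW) → (M_HALT, beep)
try SIG_FAR: (M_FOLLOW, SIG_FAR) → (M_FOLLOW, beep)  ← matches
try SIG_FULL: (M_FOLLOW, SIG_FULL) → (M_HALT, close_gripper)
try SIG_OK: (M_FOLLOW, SIG_OK) → (M_NAV, led_on)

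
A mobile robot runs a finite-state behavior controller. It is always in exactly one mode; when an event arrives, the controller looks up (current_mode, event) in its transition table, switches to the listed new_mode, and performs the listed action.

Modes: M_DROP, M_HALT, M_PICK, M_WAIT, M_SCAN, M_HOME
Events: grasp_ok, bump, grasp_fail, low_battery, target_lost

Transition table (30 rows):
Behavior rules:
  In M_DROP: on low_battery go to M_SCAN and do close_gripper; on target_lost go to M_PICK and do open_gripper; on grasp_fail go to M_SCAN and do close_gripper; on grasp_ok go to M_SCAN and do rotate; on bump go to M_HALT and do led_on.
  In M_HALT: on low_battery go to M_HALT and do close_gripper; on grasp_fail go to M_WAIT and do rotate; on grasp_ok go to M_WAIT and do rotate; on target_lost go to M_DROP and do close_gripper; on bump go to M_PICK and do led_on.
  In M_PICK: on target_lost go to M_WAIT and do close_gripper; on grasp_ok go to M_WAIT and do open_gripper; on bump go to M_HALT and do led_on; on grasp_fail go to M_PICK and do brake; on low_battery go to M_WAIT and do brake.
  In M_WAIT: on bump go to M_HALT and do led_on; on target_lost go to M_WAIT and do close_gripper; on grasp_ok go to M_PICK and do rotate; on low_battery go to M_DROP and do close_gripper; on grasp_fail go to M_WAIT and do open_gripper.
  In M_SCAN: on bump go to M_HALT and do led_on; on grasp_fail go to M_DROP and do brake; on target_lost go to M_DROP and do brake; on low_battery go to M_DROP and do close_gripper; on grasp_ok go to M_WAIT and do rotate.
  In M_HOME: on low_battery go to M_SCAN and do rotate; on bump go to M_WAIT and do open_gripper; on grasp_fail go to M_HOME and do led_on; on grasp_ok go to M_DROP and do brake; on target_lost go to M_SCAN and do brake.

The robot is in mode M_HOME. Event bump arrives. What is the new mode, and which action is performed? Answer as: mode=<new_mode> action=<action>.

mode=M_WAIT action=open_gripper

current mode = M_HOME; filter table to that mode:
  (M_HOME, low_battery) → (M_SCAN, rotate)
  (M_HOME, bump) → (M_WAIT, open_gripper)  ← event matches
  (M_HOME, grasp_fail) → (M_HOME, led_on)
  (M_HOME, grasp_ok) → (M_DROP, brake)
  (M_HOME, target_lost) → (M_SCAN, brake)
event = bump selects (M_WAIT, open_gripper)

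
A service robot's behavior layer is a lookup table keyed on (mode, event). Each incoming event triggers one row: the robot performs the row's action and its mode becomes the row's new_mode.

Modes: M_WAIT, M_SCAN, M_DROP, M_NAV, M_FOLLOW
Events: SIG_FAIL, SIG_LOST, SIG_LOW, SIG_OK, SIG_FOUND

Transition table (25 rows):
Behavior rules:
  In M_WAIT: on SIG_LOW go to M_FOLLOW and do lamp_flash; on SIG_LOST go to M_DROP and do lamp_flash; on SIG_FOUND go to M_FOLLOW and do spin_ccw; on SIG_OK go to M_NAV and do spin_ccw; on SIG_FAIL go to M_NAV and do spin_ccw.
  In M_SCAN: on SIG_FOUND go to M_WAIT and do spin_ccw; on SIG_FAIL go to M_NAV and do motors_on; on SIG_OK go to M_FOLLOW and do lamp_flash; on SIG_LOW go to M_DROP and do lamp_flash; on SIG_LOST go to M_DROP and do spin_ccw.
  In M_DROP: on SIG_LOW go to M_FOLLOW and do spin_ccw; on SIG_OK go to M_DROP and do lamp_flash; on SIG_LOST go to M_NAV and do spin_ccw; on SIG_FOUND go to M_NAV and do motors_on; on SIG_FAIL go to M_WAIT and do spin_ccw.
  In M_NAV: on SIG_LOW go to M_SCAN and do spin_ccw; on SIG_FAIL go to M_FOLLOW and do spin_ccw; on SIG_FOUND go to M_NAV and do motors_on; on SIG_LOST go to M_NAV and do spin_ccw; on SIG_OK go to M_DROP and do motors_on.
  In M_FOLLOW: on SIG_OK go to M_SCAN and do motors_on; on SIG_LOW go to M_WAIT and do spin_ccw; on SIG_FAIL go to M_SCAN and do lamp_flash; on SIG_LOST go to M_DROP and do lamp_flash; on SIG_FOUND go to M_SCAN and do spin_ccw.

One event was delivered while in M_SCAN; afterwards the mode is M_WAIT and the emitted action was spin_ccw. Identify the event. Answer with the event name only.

try SIG_FAIL: (M_SCAN, SIG_FAIL) → (M_NAV, motors_on)
try SIG_LOST: (M_SCAN, SIG_LOST) → (M_DROP, spin_ccw)
try SIG_LOW: (M_SCAN, SIG_LOW) → (M_DROP, lamp_flash)
try SIG_OK: (M_SCAN, SIG_OK) → (M_FOLLOW, lamp_flash)
try SIG_FOUND: (M_SCAN, SIG_FOUND) → (M_WAIT, spin_ccw)  ← matches

SIG_FOUND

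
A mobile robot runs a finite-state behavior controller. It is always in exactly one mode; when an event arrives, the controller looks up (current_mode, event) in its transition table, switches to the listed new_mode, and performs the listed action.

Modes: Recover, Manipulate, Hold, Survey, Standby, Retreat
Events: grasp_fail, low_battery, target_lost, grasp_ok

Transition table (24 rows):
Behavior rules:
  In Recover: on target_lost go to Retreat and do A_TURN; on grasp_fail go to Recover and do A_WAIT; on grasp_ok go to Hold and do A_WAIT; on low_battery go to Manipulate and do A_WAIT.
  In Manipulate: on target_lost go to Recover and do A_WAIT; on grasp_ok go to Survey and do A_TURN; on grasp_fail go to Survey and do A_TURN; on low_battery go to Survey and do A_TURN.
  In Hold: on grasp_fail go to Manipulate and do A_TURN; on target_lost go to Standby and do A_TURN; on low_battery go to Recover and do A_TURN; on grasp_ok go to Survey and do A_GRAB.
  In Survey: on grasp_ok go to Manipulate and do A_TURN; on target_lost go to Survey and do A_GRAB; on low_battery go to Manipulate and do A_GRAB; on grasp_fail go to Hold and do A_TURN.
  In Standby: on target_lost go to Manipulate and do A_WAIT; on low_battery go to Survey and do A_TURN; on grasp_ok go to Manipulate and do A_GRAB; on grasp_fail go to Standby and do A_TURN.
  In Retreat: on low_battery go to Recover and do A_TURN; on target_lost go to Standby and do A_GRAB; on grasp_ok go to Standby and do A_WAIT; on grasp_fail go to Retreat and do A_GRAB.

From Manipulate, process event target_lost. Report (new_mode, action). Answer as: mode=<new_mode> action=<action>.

mode=Recover action=A_WAIT

current mode = Manipulate; filter table to that mode:
  (Manipulate, target_lost) → (Recover, A_WAIT)  ← event matches
  (Manipulate, grasp_ok) → (Survey, A_TURN)
  (Manipulate, grasp_fail) → (Survey, A_TURN)
  (Manipulate, low_battery) → (Survey, A_TURN)
event = target_lost selects (Recover, A_WAIT)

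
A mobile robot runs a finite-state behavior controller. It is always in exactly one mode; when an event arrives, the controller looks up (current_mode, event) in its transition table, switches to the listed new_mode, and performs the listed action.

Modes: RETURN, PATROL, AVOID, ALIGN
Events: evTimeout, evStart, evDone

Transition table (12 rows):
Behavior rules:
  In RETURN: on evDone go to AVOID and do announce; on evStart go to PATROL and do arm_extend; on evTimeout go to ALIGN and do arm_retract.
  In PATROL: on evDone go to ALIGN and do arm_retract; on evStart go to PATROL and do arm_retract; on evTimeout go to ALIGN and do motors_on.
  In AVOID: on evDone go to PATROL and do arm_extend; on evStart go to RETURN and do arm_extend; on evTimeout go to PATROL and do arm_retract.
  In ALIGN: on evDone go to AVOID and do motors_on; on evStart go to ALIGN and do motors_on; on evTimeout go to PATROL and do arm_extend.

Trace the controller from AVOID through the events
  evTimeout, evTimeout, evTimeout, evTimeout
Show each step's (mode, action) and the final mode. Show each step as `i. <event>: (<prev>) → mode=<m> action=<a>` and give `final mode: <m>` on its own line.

final mode: ALIGN

1. evTimeout: (AVOID) → mode=PATROL action=arm_retract
2. evTimeout: (PATROL) → mode=ALIGN action=motors_on
3. evTimeout: (ALIGN) → mode=PATROL action=arm_extend
4. evTimeout: (PATROL) → mode=ALIGN action=motors_on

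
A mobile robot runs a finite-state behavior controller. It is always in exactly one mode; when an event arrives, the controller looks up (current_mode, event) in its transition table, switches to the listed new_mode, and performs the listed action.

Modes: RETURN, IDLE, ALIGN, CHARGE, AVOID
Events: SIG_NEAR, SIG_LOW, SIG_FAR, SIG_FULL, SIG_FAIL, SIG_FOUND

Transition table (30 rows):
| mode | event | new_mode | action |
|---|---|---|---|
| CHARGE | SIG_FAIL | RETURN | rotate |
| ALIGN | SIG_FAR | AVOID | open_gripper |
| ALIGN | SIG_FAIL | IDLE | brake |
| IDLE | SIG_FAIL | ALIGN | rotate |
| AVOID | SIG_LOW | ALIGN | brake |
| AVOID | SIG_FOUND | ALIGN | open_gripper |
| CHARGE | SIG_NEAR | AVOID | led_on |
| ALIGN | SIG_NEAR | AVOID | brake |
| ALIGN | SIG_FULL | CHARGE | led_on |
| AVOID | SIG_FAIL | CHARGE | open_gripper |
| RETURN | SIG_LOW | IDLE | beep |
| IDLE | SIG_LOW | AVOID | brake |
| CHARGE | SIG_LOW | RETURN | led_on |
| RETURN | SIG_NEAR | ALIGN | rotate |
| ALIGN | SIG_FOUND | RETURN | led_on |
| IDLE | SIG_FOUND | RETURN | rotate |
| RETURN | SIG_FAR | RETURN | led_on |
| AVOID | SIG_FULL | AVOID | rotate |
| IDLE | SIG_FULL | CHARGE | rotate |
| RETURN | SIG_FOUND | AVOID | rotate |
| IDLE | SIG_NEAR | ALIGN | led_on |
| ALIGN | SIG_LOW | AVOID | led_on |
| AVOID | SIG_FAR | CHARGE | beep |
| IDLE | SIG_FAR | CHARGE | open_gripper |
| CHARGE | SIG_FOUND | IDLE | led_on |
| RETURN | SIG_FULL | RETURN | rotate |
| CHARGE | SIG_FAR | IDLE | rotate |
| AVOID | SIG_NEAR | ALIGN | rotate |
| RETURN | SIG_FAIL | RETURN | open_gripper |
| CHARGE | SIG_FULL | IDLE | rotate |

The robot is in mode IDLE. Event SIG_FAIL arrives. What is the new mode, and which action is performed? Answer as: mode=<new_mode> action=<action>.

mode=ALIGN action=rotate

current mode = IDLE; filter table to that mode:
  (IDLE, SIG_FAIL) → (ALIGN, rotate)  ← event matches
  (IDLE, SIG_LOW) → (AVOID, brake)
  (IDLE, SIG_FOUND) → (RETURN, rotate)
  (IDLE, SIG_FULL) → (CHARGE, rotate)
  (IDLE, SIG_NEAR) → (ALIGN, led_on)
  (IDLE, SIG_FAR) → (CHARGE, open_gripper)
event = SIG_FAIL selects (ALIGN, rotate)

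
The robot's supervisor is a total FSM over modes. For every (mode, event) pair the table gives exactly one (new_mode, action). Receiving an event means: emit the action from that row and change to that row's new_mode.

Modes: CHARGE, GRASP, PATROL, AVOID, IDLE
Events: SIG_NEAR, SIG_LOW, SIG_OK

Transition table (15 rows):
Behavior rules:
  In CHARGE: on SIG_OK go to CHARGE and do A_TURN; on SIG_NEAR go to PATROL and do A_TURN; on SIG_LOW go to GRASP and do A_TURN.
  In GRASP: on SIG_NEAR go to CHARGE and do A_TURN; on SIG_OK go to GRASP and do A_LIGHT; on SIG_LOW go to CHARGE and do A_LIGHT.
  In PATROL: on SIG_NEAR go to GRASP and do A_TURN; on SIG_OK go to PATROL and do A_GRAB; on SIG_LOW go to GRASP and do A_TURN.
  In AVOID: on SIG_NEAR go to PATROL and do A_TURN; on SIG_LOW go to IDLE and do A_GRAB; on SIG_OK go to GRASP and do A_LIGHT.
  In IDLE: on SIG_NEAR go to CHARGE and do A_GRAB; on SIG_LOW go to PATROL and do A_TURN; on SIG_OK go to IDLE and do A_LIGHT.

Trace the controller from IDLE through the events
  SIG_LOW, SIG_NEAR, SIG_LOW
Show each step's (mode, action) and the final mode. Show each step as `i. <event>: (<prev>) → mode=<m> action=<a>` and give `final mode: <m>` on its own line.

1. SIG_LOW: (IDLE) → mode=PATROL action=A_TURN
2. SIG_NEAR: (PATROL) → mode=GRASP action=A_TURN
3. SIG_LOW: (GRASP) → mode=CHARGE action=A_LIGHT

final mode: CHARGE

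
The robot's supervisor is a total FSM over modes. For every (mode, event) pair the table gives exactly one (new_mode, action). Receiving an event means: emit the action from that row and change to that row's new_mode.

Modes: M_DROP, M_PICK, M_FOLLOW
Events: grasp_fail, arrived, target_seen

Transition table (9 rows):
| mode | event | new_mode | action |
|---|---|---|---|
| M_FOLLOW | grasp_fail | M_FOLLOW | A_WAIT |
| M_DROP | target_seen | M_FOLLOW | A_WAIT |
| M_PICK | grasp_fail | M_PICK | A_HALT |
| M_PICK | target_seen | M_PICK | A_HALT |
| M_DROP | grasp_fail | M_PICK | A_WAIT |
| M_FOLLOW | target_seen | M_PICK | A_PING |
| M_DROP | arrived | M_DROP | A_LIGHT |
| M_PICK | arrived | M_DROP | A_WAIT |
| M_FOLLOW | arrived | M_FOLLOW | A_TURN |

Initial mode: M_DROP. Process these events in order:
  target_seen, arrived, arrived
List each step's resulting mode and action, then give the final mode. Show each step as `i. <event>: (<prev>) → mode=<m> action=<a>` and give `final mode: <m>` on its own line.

final mode: M_FOLLOW

1. target_seen: (M_DROP) → mode=M_FOLLOW action=A_WAIT
2. arrived: (M_FOLLOW) → mode=M_FOLLOW action=A_TURN
3. arrived: (M_FOLLOW) → mode=M_FOLLOW action=A_TURN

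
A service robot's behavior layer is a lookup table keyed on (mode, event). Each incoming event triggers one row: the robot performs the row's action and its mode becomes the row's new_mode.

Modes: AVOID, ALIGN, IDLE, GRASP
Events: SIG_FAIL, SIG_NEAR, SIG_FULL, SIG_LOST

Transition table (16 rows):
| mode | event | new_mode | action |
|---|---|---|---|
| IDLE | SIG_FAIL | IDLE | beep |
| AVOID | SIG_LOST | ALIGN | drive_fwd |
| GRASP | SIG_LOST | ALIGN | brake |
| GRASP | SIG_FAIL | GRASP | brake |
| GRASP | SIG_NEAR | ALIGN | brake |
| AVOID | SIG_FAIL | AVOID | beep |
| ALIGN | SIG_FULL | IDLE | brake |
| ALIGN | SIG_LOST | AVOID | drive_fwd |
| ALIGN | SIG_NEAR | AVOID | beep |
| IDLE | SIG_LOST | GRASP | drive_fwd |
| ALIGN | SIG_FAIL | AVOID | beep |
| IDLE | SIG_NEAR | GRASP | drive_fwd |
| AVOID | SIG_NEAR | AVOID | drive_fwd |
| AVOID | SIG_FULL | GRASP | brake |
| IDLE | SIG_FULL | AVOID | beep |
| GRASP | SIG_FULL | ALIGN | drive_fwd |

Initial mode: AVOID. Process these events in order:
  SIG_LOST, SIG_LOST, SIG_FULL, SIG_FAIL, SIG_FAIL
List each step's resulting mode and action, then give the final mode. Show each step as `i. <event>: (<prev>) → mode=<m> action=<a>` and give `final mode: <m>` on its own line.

1. SIG_LOST: (AVOID) → mode=ALIGN action=drive_fwd
2. SIG_LOST: (ALIGN) → mode=AVOID action=drive_fwd
3. SIG_FULL: (AVOID) → mode=GRASP action=brake
4. SIG_FAIL: (GRASP) → mode=GRASP action=brake
5. SIG_FAIL: (GRASP) → mode=GRASP action=brake

final mode: GRASP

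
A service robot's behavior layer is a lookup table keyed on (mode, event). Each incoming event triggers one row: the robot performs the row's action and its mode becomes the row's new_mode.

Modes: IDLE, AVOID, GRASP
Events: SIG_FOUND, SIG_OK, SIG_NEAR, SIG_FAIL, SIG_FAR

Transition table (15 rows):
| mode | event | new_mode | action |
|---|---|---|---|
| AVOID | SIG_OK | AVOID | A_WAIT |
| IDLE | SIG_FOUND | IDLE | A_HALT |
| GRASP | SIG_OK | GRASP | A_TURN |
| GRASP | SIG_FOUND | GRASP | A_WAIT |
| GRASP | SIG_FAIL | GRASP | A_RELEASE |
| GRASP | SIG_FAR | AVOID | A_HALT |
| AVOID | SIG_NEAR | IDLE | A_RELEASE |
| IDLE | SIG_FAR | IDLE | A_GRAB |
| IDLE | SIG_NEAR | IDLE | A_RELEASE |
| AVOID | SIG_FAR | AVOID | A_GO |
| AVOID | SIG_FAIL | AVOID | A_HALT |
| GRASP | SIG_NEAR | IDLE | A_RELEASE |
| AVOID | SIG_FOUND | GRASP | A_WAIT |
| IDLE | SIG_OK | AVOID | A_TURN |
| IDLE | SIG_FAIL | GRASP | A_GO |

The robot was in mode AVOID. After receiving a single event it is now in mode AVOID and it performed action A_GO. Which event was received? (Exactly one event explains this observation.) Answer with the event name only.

SIG_FAR

try SIG_FOUND: (AVOID, SIG_FOUND) → (GRASP, A_WAIT)
try SIG_OK: (AVOID, SIG_OK) → (AVOID, A_WAIT)
try SIG_NEAR: (AVOID, SIG_NEAR) → (IDLE, A_RELEASE)
try SIG_FAIL: (AVOID, SIG_FAIL) → (AVOID, A_HALT)
try SIG_FAR: (AVOID, SIG_FAR) → (AVOID, A_GO)  ← matches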